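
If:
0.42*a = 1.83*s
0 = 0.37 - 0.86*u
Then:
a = 4.35714285714286*s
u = 0.43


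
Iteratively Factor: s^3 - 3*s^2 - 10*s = (s)*(s^2 - 3*s - 10) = s*(s - 5)*(s + 2)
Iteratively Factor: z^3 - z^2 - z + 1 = (z - 1)*(z^2 - 1) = (z - 1)^2*(z + 1)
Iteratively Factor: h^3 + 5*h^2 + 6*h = (h + 2)*(h^2 + 3*h) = h*(h + 2)*(h + 3)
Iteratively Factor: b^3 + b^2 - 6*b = (b)*(b^2 + b - 6) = b*(b - 2)*(b + 3)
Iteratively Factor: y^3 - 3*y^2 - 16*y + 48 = (y + 4)*(y^2 - 7*y + 12) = (y - 4)*(y + 4)*(y - 3)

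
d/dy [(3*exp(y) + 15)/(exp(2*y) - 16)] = 3*(-2*(exp(y) + 5)*exp(y) + exp(2*y) - 16)*exp(y)/(exp(2*y) - 16)^2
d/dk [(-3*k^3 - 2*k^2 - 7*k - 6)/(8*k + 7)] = (-48*k^3 - 79*k^2 - 28*k - 1)/(64*k^2 + 112*k + 49)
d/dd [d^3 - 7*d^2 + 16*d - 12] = 3*d^2 - 14*d + 16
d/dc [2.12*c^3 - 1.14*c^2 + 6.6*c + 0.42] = 6.36*c^2 - 2.28*c + 6.6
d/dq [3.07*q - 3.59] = 3.07000000000000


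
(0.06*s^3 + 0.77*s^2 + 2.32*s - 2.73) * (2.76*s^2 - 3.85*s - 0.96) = 0.1656*s^5 + 1.8942*s^4 + 3.3811*s^3 - 17.206*s^2 + 8.2833*s + 2.6208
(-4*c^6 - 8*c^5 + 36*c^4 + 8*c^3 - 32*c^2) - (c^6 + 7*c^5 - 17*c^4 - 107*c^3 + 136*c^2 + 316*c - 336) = -5*c^6 - 15*c^5 + 53*c^4 + 115*c^3 - 168*c^2 - 316*c + 336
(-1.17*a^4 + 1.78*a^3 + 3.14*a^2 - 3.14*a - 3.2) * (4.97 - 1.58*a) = 1.8486*a^5 - 8.6273*a^4 + 3.8854*a^3 + 20.567*a^2 - 10.5498*a - 15.904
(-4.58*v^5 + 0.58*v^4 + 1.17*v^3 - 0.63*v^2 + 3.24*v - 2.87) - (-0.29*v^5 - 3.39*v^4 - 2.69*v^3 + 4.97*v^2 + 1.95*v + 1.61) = -4.29*v^5 + 3.97*v^4 + 3.86*v^3 - 5.6*v^2 + 1.29*v - 4.48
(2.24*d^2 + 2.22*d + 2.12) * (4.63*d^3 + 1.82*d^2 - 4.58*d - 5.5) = 10.3712*d^5 + 14.3554*d^4 + 3.5968*d^3 - 18.6292*d^2 - 21.9196*d - 11.66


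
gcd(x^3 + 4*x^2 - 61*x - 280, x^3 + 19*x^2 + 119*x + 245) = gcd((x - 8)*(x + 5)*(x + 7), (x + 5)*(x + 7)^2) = x^2 + 12*x + 35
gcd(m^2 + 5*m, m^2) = m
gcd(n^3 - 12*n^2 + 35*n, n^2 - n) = n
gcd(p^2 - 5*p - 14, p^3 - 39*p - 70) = p^2 - 5*p - 14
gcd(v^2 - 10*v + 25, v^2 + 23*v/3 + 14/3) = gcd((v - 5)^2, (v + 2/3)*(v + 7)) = 1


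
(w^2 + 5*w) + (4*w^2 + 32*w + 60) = 5*w^2 + 37*w + 60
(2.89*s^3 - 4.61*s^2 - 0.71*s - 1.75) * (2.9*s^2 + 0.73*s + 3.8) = 8.381*s^5 - 11.2593*s^4 + 5.5577*s^3 - 23.1113*s^2 - 3.9755*s - 6.65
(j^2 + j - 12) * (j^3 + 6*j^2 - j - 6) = j^5 + 7*j^4 - 7*j^3 - 79*j^2 + 6*j + 72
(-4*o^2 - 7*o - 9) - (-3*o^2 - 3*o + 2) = -o^2 - 4*o - 11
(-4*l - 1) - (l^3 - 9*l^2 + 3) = -l^3 + 9*l^2 - 4*l - 4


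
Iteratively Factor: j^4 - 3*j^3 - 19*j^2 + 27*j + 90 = (j - 3)*(j^3 - 19*j - 30) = (j - 5)*(j - 3)*(j^2 + 5*j + 6) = (j - 5)*(j - 3)*(j + 2)*(j + 3)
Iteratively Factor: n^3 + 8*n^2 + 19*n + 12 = (n + 3)*(n^2 + 5*n + 4) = (n + 3)*(n + 4)*(n + 1)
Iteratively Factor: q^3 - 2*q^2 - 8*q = (q + 2)*(q^2 - 4*q) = (q - 4)*(q + 2)*(q)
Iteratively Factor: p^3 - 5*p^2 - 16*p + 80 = (p - 5)*(p^2 - 16) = (p - 5)*(p + 4)*(p - 4)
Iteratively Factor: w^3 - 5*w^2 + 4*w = (w)*(w^2 - 5*w + 4) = w*(w - 4)*(w - 1)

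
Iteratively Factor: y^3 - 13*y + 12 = (y + 4)*(y^2 - 4*y + 3) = (y - 3)*(y + 4)*(y - 1)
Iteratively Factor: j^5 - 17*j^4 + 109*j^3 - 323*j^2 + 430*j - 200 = (j - 2)*(j^4 - 15*j^3 + 79*j^2 - 165*j + 100) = (j - 4)*(j - 2)*(j^3 - 11*j^2 + 35*j - 25) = (j - 5)*(j - 4)*(j - 2)*(j^2 - 6*j + 5) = (j - 5)^2*(j - 4)*(j - 2)*(j - 1)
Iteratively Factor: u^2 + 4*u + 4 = (u + 2)*(u + 2)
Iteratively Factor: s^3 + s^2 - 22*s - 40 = (s - 5)*(s^2 + 6*s + 8) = (s - 5)*(s + 4)*(s + 2)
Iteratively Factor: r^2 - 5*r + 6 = (r - 3)*(r - 2)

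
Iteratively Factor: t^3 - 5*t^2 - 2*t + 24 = (t - 3)*(t^2 - 2*t - 8) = (t - 4)*(t - 3)*(t + 2)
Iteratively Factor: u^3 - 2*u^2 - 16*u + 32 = (u + 4)*(u^2 - 6*u + 8) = (u - 4)*(u + 4)*(u - 2)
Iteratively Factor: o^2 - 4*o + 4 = (o - 2)*(o - 2)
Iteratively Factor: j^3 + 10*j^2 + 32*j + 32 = (j + 4)*(j^2 + 6*j + 8) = (j + 4)^2*(j + 2)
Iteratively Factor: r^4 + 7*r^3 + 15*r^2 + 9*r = (r + 1)*(r^3 + 6*r^2 + 9*r) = (r + 1)*(r + 3)*(r^2 + 3*r) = (r + 1)*(r + 3)^2*(r)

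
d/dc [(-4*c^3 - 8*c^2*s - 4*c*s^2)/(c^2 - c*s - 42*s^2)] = 4*(c*(2*c - s)*(c^2 + 2*c*s + s^2) + (-c^2 + c*s + 42*s^2)*(3*c^2 + 4*c*s + s^2))/(-c^2 + c*s + 42*s^2)^2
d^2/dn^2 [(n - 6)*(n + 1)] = 2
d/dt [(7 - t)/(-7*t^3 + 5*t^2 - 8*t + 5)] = (7*t^3 - 5*t^2 + 8*t - (t - 7)*(21*t^2 - 10*t + 8) - 5)/(7*t^3 - 5*t^2 + 8*t - 5)^2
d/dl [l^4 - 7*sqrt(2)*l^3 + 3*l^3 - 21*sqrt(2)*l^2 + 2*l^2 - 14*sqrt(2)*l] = 4*l^3 - 21*sqrt(2)*l^2 + 9*l^2 - 42*sqrt(2)*l + 4*l - 14*sqrt(2)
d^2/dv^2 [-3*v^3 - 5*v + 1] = -18*v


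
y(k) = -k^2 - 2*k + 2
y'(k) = -2*k - 2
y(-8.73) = -56.75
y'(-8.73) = 15.46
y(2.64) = -10.25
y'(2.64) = -7.28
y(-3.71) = -4.34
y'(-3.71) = 5.42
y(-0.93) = 3.00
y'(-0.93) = -0.14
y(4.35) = -25.62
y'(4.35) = -10.70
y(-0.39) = 2.63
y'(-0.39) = -1.22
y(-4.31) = -7.96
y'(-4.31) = 6.62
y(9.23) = -101.65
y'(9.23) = -20.46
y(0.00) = 2.00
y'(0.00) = -2.00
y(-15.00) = -193.00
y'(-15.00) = 28.00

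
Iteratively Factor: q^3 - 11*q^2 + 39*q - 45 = (q - 3)*(q^2 - 8*q + 15) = (q - 3)^2*(q - 5)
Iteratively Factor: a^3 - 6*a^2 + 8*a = (a)*(a^2 - 6*a + 8) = a*(a - 2)*(a - 4)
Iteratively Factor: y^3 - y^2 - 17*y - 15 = (y - 5)*(y^2 + 4*y + 3) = (y - 5)*(y + 1)*(y + 3)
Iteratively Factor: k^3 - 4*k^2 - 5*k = (k)*(k^2 - 4*k - 5) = k*(k - 5)*(k + 1)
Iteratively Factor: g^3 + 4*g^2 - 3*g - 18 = (g + 3)*(g^2 + g - 6) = (g - 2)*(g + 3)*(g + 3)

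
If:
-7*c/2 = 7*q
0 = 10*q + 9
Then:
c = 9/5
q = -9/10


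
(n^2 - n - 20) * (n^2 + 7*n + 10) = n^4 + 6*n^3 - 17*n^2 - 150*n - 200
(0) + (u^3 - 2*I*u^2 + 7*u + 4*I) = u^3 - 2*I*u^2 + 7*u + 4*I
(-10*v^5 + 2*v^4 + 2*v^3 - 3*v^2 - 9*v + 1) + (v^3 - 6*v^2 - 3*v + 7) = -10*v^5 + 2*v^4 + 3*v^3 - 9*v^2 - 12*v + 8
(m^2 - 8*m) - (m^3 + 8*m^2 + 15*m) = -m^3 - 7*m^2 - 23*m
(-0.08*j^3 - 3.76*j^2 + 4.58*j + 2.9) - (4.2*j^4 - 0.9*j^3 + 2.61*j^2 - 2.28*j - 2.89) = -4.2*j^4 + 0.82*j^3 - 6.37*j^2 + 6.86*j + 5.79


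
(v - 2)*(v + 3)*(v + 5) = v^3 + 6*v^2 - v - 30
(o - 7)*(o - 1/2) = o^2 - 15*o/2 + 7/2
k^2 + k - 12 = (k - 3)*(k + 4)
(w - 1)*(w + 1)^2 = w^3 + w^2 - w - 1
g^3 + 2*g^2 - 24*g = g*(g - 4)*(g + 6)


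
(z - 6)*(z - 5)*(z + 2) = z^3 - 9*z^2 + 8*z + 60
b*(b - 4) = b^2 - 4*b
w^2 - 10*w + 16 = (w - 8)*(w - 2)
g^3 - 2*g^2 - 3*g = g*(g - 3)*(g + 1)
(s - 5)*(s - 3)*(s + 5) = s^3 - 3*s^2 - 25*s + 75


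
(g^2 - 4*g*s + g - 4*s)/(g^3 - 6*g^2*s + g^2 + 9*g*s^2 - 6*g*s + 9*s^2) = (g - 4*s)/(g^2 - 6*g*s + 9*s^2)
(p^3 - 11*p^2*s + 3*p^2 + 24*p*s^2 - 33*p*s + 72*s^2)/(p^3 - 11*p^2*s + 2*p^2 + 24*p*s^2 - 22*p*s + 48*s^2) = (p + 3)/(p + 2)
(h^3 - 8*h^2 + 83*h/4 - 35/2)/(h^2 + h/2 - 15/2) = (h^2 - 11*h/2 + 7)/(h + 3)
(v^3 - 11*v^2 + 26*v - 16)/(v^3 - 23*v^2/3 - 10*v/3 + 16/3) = 3*(v^2 - 3*v + 2)/(3*v^2 + v - 2)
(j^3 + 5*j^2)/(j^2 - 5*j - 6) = j^2*(j + 5)/(j^2 - 5*j - 6)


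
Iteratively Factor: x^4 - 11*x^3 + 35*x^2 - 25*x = (x - 5)*(x^3 - 6*x^2 + 5*x) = (x - 5)*(x - 1)*(x^2 - 5*x) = (x - 5)^2*(x - 1)*(x)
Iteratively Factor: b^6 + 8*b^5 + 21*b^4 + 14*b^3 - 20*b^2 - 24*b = (b - 1)*(b^5 + 9*b^4 + 30*b^3 + 44*b^2 + 24*b) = (b - 1)*(b + 2)*(b^4 + 7*b^3 + 16*b^2 + 12*b) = b*(b - 1)*(b + 2)*(b^3 + 7*b^2 + 16*b + 12) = b*(b - 1)*(b + 2)^2*(b^2 + 5*b + 6) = b*(b - 1)*(b + 2)^3*(b + 3)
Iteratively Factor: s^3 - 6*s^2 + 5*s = (s)*(s^2 - 6*s + 5) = s*(s - 1)*(s - 5)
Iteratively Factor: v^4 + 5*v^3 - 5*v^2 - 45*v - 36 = (v + 4)*(v^3 + v^2 - 9*v - 9) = (v + 1)*(v + 4)*(v^2 - 9) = (v - 3)*(v + 1)*(v + 4)*(v + 3)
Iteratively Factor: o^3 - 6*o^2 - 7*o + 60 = (o - 4)*(o^2 - 2*o - 15) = (o - 4)*(o + 3)*(o - 5)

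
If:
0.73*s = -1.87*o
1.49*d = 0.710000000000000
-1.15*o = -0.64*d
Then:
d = 0.48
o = 0.27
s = -0.68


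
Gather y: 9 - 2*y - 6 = 3 - 2*y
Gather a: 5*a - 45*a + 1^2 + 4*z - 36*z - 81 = -40*a - 32*z - 80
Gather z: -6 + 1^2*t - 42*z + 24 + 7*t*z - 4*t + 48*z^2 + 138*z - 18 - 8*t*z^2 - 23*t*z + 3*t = z^2*(48 - 8*t) + z*(96 - 16*t)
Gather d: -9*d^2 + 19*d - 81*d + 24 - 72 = -9*d^2 - 62*d - 48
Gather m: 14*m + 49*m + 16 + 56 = 63*m + 72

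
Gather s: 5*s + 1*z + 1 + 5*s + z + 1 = 10*s + 2*z + 2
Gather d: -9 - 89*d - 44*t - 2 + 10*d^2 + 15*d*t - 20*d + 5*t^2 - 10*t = 10*d^2 + d*(15*t - 109) + 5*t^2 - 54*t - 11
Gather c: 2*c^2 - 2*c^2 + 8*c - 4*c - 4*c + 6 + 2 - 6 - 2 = 0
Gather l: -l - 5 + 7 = 2 - l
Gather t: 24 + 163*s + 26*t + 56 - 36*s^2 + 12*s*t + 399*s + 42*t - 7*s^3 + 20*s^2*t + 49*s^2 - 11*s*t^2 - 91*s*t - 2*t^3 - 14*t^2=-7*s^3 + 13*s^2 + 562*s - 2*t^3 + t^2*(-11*s - 14) + t*(20*s^2 - 79*s + 68) + 80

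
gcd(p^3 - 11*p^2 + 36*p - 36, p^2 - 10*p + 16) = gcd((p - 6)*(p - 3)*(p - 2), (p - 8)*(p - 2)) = p - 2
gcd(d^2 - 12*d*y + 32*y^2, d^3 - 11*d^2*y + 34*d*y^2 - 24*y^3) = -d + 4*y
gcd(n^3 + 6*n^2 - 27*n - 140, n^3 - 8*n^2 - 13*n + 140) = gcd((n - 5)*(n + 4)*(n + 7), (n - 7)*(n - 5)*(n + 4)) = n^2 - n - 20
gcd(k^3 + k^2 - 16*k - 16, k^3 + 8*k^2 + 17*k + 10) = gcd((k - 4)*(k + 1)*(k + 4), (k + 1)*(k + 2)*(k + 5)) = k + 1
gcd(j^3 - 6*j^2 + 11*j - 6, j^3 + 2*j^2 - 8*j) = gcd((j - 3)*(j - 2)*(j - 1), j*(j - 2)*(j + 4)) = j - 2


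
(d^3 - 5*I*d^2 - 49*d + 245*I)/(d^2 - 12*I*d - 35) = (d^2 - 49)/(d - 7*I)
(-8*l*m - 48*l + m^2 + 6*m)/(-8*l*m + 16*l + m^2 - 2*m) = (m + 6)/(m - 2)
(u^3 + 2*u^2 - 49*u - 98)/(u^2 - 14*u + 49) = (u^2 + 9*u + 14)/(u - 7)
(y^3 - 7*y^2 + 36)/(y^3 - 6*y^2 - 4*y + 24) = (y - 3)/(y - 2)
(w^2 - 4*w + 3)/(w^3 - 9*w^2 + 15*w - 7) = (w - 3)/(w^2 - 8*w + 7)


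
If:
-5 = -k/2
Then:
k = 10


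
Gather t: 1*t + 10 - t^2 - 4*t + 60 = -t^2 - 3*t + 70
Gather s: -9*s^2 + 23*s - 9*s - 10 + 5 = -9*s^2 + 14*s - 5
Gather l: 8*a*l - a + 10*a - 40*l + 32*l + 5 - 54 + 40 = 9*a + l*(8*a - 8) - 9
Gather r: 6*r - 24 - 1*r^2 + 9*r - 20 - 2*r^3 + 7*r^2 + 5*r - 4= -2*r^3 + 6*r^2 + 20*r - 48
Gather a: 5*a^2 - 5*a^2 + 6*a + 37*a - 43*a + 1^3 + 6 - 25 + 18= 0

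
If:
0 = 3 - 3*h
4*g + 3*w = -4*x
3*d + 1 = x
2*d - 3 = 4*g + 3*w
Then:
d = -1/14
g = -3*w/4 - 11/14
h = 1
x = 11/14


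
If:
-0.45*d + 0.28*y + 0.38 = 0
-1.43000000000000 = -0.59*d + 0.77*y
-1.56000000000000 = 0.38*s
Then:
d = -0.59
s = -4.11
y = -2.31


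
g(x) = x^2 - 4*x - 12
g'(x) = 2*x - 4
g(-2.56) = 4.79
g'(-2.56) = -9.12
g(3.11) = -14.77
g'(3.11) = 2.22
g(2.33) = -15.89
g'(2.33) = 0.66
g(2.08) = -15.99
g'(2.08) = 0.16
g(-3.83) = 17.99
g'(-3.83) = -11.66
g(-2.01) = 0.08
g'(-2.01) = -8.02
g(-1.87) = -1.02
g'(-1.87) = -7.74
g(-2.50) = 4.25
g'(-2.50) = -9.00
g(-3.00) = 9.00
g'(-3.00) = -10.00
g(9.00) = 33.00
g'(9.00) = 14.00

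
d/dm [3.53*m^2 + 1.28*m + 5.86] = 7.06*m + 1.28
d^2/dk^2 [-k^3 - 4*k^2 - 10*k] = -6*k - 8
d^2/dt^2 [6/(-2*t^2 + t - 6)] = 12*(4*t^2 - 2*t - (4*t - 1)^2 + 12)/(2*t^2 - t + 6)^3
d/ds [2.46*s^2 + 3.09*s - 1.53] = 4.92*s + 3.09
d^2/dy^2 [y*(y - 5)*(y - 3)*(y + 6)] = 12*y^2 - 12*y - 66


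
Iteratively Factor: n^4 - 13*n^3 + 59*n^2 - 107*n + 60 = (n - 5)*(n^3 - 8*n^2 + 19*n - 12) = (n - 5)*(n - 3)*(n^2 - 5*n + 4) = (n - 5)*(n - 3)*(n - 1)*(n - 4)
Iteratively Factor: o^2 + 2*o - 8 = (o - 2)*(o + 4)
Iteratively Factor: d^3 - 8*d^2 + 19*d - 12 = (d - 3)*(d^2 - 5*d + 4) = (d - 3)*(d - 1)*(d - 4)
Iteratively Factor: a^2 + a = (a + 1)*(a)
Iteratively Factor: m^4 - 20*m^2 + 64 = (m + 2)*(m^3 - 2*m^2 - 16*m + 32) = (m - 4)*(m + 2)*(m^2 + 2*m - 8) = (m - 4)*(m - 2)*(m + 2)*(m + 4)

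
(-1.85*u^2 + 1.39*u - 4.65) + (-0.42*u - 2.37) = -1.85*u^2 + 0.97*u - 7.02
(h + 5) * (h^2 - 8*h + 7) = h^3 - 3*h^2 - 33*h + 35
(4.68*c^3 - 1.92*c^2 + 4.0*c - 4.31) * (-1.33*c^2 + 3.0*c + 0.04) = -6.2244*c^5 + 16.5936*c^4 - 10.8928*c^3 + 17.6555*c^2 - 12.77*c - 0.1724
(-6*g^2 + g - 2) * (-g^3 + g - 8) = 6*g^5 - g^4 - 4*g^3 + 49*g^2 - 10*g + 16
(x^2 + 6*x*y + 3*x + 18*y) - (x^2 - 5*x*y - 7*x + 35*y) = 11*x*y + 10*x - 17*y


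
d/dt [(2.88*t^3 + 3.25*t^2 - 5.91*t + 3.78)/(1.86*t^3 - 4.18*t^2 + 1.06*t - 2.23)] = (3.5527136788005e-15*t^5 - 18.0834*t^4 + 28.0908*t^3 - 61.6184*t^2 + 17.1058*t + 9.1725)/(3.4596*t^6 - 15.5496*t^5 + 21.4156*t^4 - 17.1572*t^3 + 19.7664*t^2 - 4.7276*t + 4.9729)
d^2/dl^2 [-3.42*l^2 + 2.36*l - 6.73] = -6.84000000000000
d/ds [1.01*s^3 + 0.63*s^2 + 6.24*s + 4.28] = 3.03*s^2 + 1.26*s + 6.24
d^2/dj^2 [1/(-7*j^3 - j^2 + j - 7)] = 2*((21*j + 1)*(7*j^3 + j^2 - j + 7) - (21*j^2 + 2*j - 1)^2)/(7*j^3 + j^2 - j + 7)^3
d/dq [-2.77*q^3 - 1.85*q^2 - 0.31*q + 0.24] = -8.31*q^2 - 3.7*q - 0.31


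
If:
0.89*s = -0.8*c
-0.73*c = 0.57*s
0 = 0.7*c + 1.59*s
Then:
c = 0.00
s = 0.00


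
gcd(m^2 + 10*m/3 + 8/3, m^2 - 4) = m + 2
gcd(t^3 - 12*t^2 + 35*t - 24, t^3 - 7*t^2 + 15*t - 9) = t^2 - 4*t + 3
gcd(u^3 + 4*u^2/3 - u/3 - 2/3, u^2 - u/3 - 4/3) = u + 1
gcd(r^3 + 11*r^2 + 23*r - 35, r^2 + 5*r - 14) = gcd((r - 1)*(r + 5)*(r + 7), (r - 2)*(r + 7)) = r + 7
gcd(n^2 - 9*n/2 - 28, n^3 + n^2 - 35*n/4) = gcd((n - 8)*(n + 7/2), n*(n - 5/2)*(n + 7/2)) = n + 7/2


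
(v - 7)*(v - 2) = v^2 - 9*v + 14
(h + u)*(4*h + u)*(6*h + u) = 24*h^3 + 34*h^2*u + 11*h*u^2 + u^3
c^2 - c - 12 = (c - 4)*(c + 3)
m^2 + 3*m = m*(m + 3)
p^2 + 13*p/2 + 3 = (p + 1/2)*(p + 6)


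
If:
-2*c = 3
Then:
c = -3/2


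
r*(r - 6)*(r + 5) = r^3 - r^2 - 30*r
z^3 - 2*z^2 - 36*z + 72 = (z - 6)*(z - 2)*(z + 6)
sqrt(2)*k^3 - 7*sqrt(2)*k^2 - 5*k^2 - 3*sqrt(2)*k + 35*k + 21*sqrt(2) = (k - 7)*(k - 3*sqrt(2))*(sqrt(2)*k + 1)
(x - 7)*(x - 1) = x^2 - 8*x + 7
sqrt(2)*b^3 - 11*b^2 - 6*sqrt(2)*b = b*(b - 6*sqrt(2))*(sqrt(2)*b + 1)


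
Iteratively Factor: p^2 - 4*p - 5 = (p + 1)*(p - 5)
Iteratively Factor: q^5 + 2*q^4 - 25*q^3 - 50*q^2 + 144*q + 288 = (q + 4)*(q^4 - 2*q^3 - 17*q^2 + 18*q + 72) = (q - 4)*(q + 4)*(q^3 + 2*q^2 - 9*q - 18) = (q - 4)*(q - 3)*(q + 4)*(q^2 + 5*q + 6) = (q - 4)*(q - 3)*(q + 2)*(q + 4)*(q + 3)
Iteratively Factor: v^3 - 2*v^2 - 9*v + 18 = (v + 3)*(v^2 - 5*v + 6) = (v - 3)*(v + 3)*(v - 2)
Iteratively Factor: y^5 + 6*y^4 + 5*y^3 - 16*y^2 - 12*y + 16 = (y - 1)*(y^4 + 7*y^3 + 12*y^2 - 4*y - 16) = (y - 1)^2*(y^3 + 8*y^2 + 20*y + 16) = (y - 1)^2*(y + 2)*(y^2 + 6*y + 8) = (y - 1)^2*(y + 2)^2*(y + 4)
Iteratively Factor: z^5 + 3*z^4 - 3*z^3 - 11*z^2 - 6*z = (z + 1)*(z^4 + 2*z^3 - 5*z^2 - 6*z) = z*(z + 1)*(z^3 + 2*z^2 - 5*z - 6) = z*(z - 2)*(z + 1)*(z^2 + 4*z + 3) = z*(z - 2)*(z + 1)*(z + 3)*(z + 1)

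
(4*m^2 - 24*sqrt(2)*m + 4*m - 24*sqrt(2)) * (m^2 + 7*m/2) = 4*m^4 - 24*sqrt(2)*m^3 + 18*m^3 - 108*sqrt(2)*m^2 + 14*m^2 - 84*sqrt(2)*m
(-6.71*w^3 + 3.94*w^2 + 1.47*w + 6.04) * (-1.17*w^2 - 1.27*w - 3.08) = 7.8507*w^5 + 3.9119*w^4 + 13.9431*w^3 - 21.0689*w^2 - 12.1984*w - 18.6032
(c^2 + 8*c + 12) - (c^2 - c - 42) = 9*c + 54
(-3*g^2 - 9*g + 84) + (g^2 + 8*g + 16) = -2*g^2 - g + 100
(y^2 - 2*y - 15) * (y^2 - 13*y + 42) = y^4 - 15*y^3 + 53*y^2 + 111*y - 630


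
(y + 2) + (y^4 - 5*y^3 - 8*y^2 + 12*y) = y^4 - 5*y^3 - 8*y^2 + 13*y + 2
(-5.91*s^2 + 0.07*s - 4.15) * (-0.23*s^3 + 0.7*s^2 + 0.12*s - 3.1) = 1.3593*s^5 - 4.1531*s^4 + 0.2943*s^3 + 15.4244*s^2 - 0.715*s + 12.865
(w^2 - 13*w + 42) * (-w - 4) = -w^3 + 9*w^2 + 10*w - 168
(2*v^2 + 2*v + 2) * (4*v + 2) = 8*v^3 + 12*v^2 + 12*v + 4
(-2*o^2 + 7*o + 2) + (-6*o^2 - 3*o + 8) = -8*o^2 + 4*o + 10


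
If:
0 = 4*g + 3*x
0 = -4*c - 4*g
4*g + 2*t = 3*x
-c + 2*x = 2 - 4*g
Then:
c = -6/7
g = 6/7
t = -24/7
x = -8/7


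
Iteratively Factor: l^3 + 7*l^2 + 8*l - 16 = (l + 4)*(l^2 + 3*l - 4) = (l + 4)^2*(l - 1)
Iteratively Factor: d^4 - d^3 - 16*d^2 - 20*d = (d + 2)*(d^3 - 3*d^2 - 10*d) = (d + 2)^2*(d^2 - 5*d) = (d - 5)*(d + 2)^2*(d)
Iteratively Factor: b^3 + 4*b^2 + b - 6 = (b + 2)*(b^2 + 2*b - 3) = (b + 2)*(b + 3)*(b - 1)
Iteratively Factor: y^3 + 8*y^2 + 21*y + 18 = (y + 2)*(y^2 + 6*y + 9) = (y + 2)*(y + 3)*(y + 3)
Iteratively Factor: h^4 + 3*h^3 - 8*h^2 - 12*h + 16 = (h - 2)*(h^3 + 5*h^2 + 2*h - 8) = (h - 2)*(h - 1)*(h^2 + 6*h + 8) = (h - 2)*(h - 1)*(h + 4)*(h + 2)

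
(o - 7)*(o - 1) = o^2 - 8*o + 7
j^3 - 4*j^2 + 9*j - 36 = (j - 4)*(j - 3*I)*(j + 3*I)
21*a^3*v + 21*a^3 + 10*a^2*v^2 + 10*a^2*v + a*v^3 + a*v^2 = (3*a + v)*(7*a + v)*(a*v + a)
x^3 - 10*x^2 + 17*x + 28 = (x - 7)*(x - 4)*(x + 1)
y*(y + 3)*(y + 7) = y^3 + 10*y^2 + 21*y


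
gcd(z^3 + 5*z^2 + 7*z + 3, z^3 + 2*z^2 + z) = z^2 + 2*z + 1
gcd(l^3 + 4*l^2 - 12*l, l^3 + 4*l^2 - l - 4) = 1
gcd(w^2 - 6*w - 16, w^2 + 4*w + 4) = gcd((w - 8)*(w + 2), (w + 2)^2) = w + 2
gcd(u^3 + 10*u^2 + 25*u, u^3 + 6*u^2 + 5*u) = u^2 + 5*u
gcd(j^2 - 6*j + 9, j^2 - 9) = j - 3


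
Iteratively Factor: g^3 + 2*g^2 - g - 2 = (g + 1)*(g^2 + g - 2) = (g - 1)*(g + 1)*(g + 2)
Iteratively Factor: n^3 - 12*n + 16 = (n - 2)*(n^2 + 2*n - 8) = (n - 2)^2*(n + 4)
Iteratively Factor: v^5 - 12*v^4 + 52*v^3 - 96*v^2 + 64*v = (v - 4)*(v^4 - 8*v^3 + 20*v^2 - 16*v) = (v - 4)*(v - 2)*(v^3 - 6*v^2 + 8*v) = (v - 4)*(v - 2)^2*(v^2 - 4*v) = v*(v - 4)*(v - 2)^2*(v - 4)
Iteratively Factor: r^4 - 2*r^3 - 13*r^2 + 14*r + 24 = (r - 4)*(r^3 + 2*r^2 - 5*r - 6) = (r - 4)*(r + 1)*(r^2 + r - 6) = (r - 4)*(r - 2)*(r + 1)*(r + 3)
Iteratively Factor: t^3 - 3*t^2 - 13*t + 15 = (t - 5)*(t^2 + 2*t - 3) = (t - 5)*(t - 1)*(t + 3)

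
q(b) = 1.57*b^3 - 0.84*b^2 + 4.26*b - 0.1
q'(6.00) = 163.74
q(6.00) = 334.34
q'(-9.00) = 400.89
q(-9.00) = -1251.01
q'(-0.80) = 8.62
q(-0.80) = -4.85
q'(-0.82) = 8.80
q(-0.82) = -5.02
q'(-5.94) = 180.42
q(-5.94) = -384.09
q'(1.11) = 8.20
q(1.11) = 5.74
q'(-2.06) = 27.71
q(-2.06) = -26.16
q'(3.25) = 48.55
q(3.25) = 58.77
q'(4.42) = 88.85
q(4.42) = 137.89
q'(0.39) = 4.32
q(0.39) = 1.53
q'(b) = 4.71*b^2 - 1.68*b + 4.26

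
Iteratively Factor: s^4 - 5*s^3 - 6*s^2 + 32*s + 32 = (s + 1)*(s^3 - 6*s^2 + 32) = (s - 4)*(s + 1)*(s^2 - 2*s - 8) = (s - 4)*(s + 1)*(s + 2)*(s - 4)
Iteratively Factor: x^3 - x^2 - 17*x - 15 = (x - 5)*(x^2 + 4*x + 3) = (x - 5)*(x + 3)*(x + 1)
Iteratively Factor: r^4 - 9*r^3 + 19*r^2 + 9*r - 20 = (r - 5)*(r^3 - 4*r^2 - r + 4) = (r - 5)*(r + 1)*(r^2 - 5*r + 4) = (r - 5)*(r - 1)*(r + 1)*(r - 4)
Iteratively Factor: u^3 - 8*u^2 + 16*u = (u - 4)*(u^2 - 4*u) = u*(u - 4)*(u - 4)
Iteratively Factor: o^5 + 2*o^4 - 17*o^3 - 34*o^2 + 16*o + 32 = (o + 1)*(o^4 + o^3 - 18*o^2 - 16*o + 32) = (o - 4)*(o + 1)*(o^3 + 5*o^2 + 2*o - 8) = (o - 4)*(o + 1)*(o + 4)*(o^2 + o - 2) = (o - 4)*(o - 1)*(o + 1)*(o + 4)*(o + 2)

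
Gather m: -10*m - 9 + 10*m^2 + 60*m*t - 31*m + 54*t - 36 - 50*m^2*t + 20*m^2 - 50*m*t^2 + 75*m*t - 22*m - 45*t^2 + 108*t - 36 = m^2*(30 - 50*t) + m*(-50*t^2 + 135*t - 63) - 45*t^2 + 162*t - 81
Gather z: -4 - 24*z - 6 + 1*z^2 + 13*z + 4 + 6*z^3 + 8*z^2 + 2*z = 6*z^3 + 9*z^2 - 9*z - 6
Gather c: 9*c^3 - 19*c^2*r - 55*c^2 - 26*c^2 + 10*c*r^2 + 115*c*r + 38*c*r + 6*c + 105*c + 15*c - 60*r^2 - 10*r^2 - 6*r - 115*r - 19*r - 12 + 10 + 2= 9*c^3 + c^2*(-19*r - 81) + c*(10*r^2 + 153*r + 126) - 70*r^2 - 140*r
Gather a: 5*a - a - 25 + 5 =4*a - 20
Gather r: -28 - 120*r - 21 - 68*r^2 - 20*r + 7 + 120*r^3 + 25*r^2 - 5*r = 120*r^3 - 43*r^2 - 145*r - 42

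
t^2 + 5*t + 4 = (t + 1)*(t + 4)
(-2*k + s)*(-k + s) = 2*k^2 - 3*k*s + s^2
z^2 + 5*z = z*(z + 5)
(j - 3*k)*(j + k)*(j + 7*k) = j^3 + 5*j^2*k - 17*j*k^2 - 21*k^3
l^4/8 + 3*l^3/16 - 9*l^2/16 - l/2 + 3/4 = (l/4 + 1/2)*(l/2 + 1)*(l - 3/2)*(l - 1)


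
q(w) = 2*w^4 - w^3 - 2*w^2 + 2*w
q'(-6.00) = -1810.00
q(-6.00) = 2724.00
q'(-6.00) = -1810.00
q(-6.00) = 2724.00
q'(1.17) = 6.03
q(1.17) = 1.75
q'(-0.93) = -3.31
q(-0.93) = -1.29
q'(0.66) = 0.35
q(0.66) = 0.54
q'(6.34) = 1894.77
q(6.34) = 2908.82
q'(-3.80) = -465.10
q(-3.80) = 435.42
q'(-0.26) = 2.70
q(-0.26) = -0.63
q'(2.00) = 46.00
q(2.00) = 20.00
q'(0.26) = 0.90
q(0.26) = 0.38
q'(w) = 8*w^3 - 3*w^2 - 4*w + 2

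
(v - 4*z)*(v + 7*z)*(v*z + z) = v^3*z + 3*v^2*z^2 + v^2*z - 28*v*z^3 + 3*v*z^2 - 28*z^3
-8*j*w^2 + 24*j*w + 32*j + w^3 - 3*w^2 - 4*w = (-8*j + w)*(w - 4)*(w + 1)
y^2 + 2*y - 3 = (y - 1)*(y + 3)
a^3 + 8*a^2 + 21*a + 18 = (a + 2)*(a + 3)^2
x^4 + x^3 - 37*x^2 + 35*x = x*(x - 5)*(x - 1)*(x + 7)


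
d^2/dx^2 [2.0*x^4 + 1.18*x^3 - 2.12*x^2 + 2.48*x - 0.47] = 24.0*x^2 + 7.08*x - 4.24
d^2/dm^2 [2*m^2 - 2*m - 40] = 4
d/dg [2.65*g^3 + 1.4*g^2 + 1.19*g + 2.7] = 7.95*g^2 + 2.8*g + 1.19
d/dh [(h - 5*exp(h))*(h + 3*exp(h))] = -2*h*exp(h) + 2*h - 30*exp(2*h) - 2*exp(h)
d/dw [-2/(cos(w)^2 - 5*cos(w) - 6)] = 2*(5 - 2*cos(w))*sin(w)/(sin(w)^2 + 5*cos(w) + 5)^2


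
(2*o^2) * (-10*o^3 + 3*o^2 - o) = -20*o^5 + 6*o^4 - 2*o^3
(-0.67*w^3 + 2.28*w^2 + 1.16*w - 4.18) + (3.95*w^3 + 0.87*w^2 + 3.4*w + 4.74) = 3.28*w^3 + 3.15*w^2 + 4.56*w + 0.56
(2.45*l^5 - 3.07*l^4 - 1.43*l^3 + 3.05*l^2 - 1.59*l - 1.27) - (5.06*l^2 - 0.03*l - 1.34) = 2.45*l^5 - 3.07*l^4 - 1.43*l^3 - 2.01*l^2 - 1.56*l + 0.0700000000000001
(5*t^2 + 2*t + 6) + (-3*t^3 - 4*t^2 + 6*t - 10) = -3*t^3 + t^2 + 8*t - 4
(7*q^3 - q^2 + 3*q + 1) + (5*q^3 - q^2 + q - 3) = 12*q^3 - 2*q^2 + 4*q - 2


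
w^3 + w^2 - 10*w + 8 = (w - 2)*(w - 1)*(w + 4)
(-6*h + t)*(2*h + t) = -12*h^2 - 4*h*t + t^2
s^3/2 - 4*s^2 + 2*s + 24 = (s/2 + 1)*(s - 6)*(s - 4)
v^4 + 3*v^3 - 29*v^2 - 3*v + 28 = (v - 4)*(v - 1)*(v + 1)*(v + 7)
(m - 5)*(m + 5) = m^2 - 25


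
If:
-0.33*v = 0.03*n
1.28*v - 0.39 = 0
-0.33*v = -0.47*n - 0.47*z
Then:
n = -3.35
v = 0.30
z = 3.57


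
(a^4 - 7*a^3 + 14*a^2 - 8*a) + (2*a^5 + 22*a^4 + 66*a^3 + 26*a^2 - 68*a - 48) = 2*a^5 + 23*a^4 + 59*a^3 + 40*a^2 - 76*a - 48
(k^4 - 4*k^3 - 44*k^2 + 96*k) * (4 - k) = -k^5 + 8*k^4 + 28*k^3 - 272*k^2 + 384*k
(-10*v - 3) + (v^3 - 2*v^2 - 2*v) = v^3 - 2*v^2 - 12*v - 3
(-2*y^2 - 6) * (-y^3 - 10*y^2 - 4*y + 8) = 2*y^5 + 20*y^4 + 14*y^3 + 44*y^2 + 24*y - 48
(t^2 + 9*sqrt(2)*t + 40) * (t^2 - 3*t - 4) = t^4 - 3*t^3 + 9*sqrt(2)*t^3 - 27*sqrt(2)*t^2 + 36*t^2 - 120*t - 36*sqrt(2)*t - 160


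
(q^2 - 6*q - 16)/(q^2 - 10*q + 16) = (q + 2)/(q - 2)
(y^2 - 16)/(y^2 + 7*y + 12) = (y - 4)/(y + 3)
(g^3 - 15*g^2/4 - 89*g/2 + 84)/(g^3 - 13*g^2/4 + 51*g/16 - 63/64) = 16*(g^2 - 2*g - 48)/(16*g^2 - 24*g + 9)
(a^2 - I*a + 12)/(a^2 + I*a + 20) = (a + 3*I)/(a + 5*I)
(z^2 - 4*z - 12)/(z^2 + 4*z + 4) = (z - 6)/(z + 2)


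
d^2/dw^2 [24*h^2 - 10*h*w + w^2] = 2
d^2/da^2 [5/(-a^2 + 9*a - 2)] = 10*(a^2 - 9*a - (2*a - 9)^2 + 2)/(a^2 - 9*a + 2)^3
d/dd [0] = 0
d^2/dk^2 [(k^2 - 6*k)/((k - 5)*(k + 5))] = 2*(-6*k^3 + 75*k^2 - 450*k + 625)/(k^6 - 75*k^4 + 1875*k^2 - 15625)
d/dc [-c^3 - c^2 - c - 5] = -3*c^2 - 2*c - 1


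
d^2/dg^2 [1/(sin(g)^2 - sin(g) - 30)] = (4*sin(g)^4 - 3*sin(g)^3 + 115*sin(g)^2 - 24*sin(g) - 62)/(sin(g) + cos(g)^2 + 29)^3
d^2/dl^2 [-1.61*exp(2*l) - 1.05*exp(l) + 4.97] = (-6.44*exp(l) - 1.05)*exp(l)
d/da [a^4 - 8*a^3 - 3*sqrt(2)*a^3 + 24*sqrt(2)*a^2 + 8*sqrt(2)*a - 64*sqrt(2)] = 4*a^3 - 24*a^2 - 9*sqrt(2)*a^2 + 48*sqrt(2)*a + 8*sqrt(2)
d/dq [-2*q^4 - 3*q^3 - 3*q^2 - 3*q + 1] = -8*q^3 - 9*q^2 - 6*q - 3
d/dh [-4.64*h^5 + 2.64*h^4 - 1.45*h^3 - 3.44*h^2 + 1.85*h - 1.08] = -23.2*h^4 + 10.56*h^3 - 4.35*h^2 - 6.88*h + 1.85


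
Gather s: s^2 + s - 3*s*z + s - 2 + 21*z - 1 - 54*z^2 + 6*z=s^2 + s*(2 - 3*z) - 54*z^2 + 27*z - 3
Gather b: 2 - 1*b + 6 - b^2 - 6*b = -b^2 - 7*b + 8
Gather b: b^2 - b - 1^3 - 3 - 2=b^2 - b - 6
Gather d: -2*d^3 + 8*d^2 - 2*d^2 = -2*d^3 + 6*d^2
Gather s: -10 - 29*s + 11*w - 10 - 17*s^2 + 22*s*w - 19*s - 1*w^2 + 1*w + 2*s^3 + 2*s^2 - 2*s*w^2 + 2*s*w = 2*s^3 - 15*s^2 + s*(-2*w^2 + 24*w - 48) - w^2 + 12*w - 20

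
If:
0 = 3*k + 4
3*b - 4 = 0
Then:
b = 4/3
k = -4/3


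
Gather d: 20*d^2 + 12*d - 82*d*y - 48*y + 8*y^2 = 20*d^2 + d*(12 - 82*y) + 8*y^2 - 48*y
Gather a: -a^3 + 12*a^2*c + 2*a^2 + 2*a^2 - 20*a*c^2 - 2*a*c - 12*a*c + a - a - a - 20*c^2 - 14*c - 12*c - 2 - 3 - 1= -a^3 + a^2*(12*c + 4) + a*(-20*c^2 - 14*c - 1) - 20*c^2 - 26*c - 6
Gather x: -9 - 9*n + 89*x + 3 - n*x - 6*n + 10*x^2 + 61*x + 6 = -15*n + 10*x^2 + x*(150 - n)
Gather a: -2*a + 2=2 - 2*a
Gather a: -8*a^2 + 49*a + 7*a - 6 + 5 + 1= -8*a^2 + 56*a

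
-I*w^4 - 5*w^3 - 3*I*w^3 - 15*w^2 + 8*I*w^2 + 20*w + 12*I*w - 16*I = (w + 4)*(w - 4*I)*(w - I)*(-I*w + I)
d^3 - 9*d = d*(d - 3)*(d + 3)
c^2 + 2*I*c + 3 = (c - I)*(c + 3*I)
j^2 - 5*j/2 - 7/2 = (j - 7/2)*(j + 1)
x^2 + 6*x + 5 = (x + 1)*(x + 5)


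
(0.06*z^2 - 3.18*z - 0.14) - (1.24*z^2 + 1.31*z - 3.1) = -1.18*z^2 - 4.49*z + 2.96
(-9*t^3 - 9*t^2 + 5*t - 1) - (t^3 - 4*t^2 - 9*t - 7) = -10*t^3 - 5*t^2 + 14*t + 6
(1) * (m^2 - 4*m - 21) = m^2 - 4*m - 21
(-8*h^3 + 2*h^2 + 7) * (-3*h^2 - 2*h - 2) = 24*h^5 + 10*h^4 + 12*h^3 - 25*h^2 - 14*h - 14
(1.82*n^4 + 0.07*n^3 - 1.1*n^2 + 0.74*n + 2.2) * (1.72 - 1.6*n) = -2.912*n^5 + 3.0184*n^4 + 1.8804*n^3 - 3.076*n^2 - 2.2472*n + 3.784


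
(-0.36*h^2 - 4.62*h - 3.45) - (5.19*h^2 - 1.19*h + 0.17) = -5.55*h^2 - 3.43*h - 3.62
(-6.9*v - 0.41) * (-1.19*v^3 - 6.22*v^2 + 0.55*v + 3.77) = 8.211*v^4 + 43.4059*v^3 - 1.2448*v^2 - 26.2385*v - 1.5457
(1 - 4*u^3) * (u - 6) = -4*u^4 + 24*u^3 + u - 6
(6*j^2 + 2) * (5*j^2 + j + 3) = 30*j^4 + 6*j^3 + 28*j^2 + 2*j + 6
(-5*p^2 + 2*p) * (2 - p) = 5*p^3 - 12*p^2 + 4*p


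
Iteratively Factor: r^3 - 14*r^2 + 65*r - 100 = (r - 5)*(r^2 - 9*r + 20) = (r - 5)*(r - 4)*(r - 5)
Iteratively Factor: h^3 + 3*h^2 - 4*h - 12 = (h + 2)*(h^2 + h - 6) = (h + 2)*(h + 3)*(h - 2)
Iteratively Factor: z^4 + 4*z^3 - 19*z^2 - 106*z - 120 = (z - 5)*(z^3 + 9*z^2 + 26*z + 24) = (z - 5)*(z + 4)*(z^2 + 5*z + 6) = (z - 5)*(z + 3)*(z + 4)*(z + 2)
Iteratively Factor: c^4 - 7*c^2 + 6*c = (c)*(c^3 - 7*c + 6) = c*(c - 2)*(c^2 + 2*c - 3) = c*(c - 2)*(c - 1)*(c + 3)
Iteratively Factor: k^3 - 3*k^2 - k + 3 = (k - 1)*(k^2 - 2*k - 3) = (k - 3)*(k - 1)*(k + 1)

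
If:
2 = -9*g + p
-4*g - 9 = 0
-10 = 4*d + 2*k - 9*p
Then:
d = -k/2 - 697/16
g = -9/4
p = -73/4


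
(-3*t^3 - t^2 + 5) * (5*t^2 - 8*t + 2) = -15*t^5 + 19*t^4 + 2*t^3 + 23*t^2 - 40*t + 10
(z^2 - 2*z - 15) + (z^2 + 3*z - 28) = 2*z^2 + z - 43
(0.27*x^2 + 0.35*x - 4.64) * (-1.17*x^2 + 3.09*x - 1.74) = -0.3159*x^4 + 0.4248*x^3 + 6.0405*x^2 - 14.9466*x + 8.0736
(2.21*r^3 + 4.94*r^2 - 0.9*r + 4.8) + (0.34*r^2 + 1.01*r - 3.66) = 2.21*r^3 + 5.28*r^2 + 0.11*r + 1.14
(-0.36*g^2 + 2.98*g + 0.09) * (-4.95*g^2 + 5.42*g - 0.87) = 1.782*g^4 - 16.7022*g^3 + 16.0193*g^2 - 2.1048*g - 0.0783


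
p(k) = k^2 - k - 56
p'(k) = 2*k - 1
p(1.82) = -54.51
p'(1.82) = 2.64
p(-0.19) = -55.77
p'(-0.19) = -1.38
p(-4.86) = -27.52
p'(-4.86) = -10.72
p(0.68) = -56.22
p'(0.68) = 0.36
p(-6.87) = -1.93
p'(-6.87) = -14.74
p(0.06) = -56.06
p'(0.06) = -0.88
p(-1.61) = -51.80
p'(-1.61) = -4.22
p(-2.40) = -47.84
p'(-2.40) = -5.80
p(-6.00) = -14.00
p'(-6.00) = -13.00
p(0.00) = -56.00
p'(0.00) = -1.00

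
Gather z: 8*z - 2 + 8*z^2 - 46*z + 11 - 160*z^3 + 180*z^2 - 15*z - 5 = -160*z^3 + 188*z^2 - 53*z + 4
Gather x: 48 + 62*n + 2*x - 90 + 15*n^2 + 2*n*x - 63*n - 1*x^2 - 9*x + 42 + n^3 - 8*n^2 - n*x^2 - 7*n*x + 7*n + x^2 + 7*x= n^3 + 7*n^2 - n*x^2 - 5*n*x + 6*n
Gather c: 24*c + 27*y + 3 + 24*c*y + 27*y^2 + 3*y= c*(24*y + 24) + 27*y^2 + 30*y + 3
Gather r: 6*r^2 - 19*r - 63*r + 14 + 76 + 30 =6*r^2 - 82*r + 120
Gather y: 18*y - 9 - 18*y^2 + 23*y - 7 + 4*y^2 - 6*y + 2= -14*y^2 + 35*y - 14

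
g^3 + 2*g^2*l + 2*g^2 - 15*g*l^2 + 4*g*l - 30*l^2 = (g + 2)*(g - 3*l)*(g + 5*l)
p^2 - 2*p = p*(p - 2)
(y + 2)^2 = y^2 + 4*y + 4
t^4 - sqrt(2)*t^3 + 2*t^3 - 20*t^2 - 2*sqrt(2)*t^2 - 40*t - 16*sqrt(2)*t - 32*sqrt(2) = (t + 2)*(t - 4*sqrt(2))*(t + sqrt(2))*(t + 2*sqrt(2))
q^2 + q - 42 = (q - 6)*(q + 7)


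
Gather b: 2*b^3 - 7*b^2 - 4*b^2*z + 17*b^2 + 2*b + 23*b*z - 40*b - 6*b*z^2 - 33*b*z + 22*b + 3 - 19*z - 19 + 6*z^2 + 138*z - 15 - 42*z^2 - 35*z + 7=2*b^3 + b^2*(10 - 4*z) + b*(-6*z^2 - 10*z - 16) - 36*z^2 + 84*z - 24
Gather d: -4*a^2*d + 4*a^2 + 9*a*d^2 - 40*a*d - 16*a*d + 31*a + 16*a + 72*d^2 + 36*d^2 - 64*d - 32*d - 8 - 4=4*a^2 + 47*a + d^2*(9*a + 108) + d*(-4*a^2 - 56*a - 96) - 12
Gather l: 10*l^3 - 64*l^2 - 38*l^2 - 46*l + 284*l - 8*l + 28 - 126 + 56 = 10*l^3 - 102*l^2 + 230*l - 42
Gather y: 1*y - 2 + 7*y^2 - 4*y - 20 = 7*y^2 - 3*y - 22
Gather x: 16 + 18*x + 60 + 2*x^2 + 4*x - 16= 2*x^2 + 22*x + 60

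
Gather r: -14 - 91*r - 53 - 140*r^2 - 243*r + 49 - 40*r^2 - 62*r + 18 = -180*r^2 - 396*r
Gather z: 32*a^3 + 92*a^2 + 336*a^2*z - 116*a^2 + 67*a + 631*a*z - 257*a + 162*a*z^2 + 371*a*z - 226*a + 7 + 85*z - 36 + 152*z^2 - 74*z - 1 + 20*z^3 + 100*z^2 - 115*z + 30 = 32*a^3 - 24*a^2 - 416*a + 20*z^3 + z^2*(162*a + 252) + z*(336*a^2 + 1002*a - 104)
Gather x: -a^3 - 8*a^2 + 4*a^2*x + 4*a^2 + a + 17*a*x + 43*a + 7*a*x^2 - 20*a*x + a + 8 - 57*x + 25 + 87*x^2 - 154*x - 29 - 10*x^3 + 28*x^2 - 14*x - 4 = -a^3 - 4*a^2 + 45*a - 10*x^3 + x^2*(7*a + 115) + x*(4*a^2 - 3*a - 225)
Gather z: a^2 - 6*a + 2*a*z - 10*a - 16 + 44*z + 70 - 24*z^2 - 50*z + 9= a^2 - 16*a - 24*z^2 + z*(2*a - 6) + 63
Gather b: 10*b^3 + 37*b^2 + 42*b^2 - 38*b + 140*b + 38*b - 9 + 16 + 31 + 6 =10*b^3 + 79*b^2 + 140*b + 44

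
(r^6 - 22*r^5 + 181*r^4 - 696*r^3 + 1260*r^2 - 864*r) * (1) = r^6 - 22*r^5 + 181*r^4 - 696*r^3 + 1260*r^2 - 864*r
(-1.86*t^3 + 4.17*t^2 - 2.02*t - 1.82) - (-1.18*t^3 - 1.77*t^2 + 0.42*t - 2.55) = -0.68*t^3 + 5.94*t^2 - 2.44*t + 0.73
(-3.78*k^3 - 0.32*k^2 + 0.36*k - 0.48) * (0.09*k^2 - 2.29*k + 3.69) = -0.3402*k^5 + 8.6274*k^4 - 13.183*k^3 - 2.0484*k^2 + 2.4276*k - 1.7712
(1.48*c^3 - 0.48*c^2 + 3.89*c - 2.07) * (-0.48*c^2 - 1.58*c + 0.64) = -0.7104*c^5 - 2.108*c^4 - 0.1616*c^3 - 5.4598*c^2 + 5.7602*c - 1.3248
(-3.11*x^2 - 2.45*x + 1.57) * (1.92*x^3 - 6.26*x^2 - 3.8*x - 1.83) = -5.9712*x^5 + 14.7646*x^4 + 30.1694*x^3 + 5.1731*x^2 - 1.4825*x - 2.8731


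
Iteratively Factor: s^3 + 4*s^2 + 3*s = (s + 1)*(s^2 + 3*s) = (s + 1)*(s + 3)*(s)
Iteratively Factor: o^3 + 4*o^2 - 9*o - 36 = (o - 3)*(o^2 + 7*o + 12) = (o - 3)*(o + 3)*(o + 4)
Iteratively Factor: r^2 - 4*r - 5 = (r - 5)*(r + 1)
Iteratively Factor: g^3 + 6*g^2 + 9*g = (g + 3)*(g^2 + 3*g) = (g + 3)^2*(g)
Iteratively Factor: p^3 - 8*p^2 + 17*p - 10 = (p - 5)*(p^2 - 3*p + 2) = (p - 5)*(p - 2)*(p - 1)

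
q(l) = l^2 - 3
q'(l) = 2*l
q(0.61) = -2.63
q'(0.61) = 1.22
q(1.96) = 0.84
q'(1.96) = 3.92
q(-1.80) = 0.24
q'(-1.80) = -3.60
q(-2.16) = 1.67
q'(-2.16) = -4.32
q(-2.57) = 3.60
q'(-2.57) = -5.14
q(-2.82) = 4.95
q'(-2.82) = -5.64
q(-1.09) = -1.81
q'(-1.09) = -2.18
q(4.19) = 14.56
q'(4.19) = 8.38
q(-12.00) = 141.00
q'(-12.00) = -24.00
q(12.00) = 141.00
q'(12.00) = 24.00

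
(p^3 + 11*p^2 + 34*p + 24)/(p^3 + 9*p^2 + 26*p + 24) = (p^2 + 7*p + 6)/(p^2 + 5*p + 6)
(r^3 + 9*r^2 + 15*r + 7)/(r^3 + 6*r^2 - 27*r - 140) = (r^2 + 2*r + 1)/(r^2 - r - 20)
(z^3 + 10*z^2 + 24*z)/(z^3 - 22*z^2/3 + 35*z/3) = 3*(z^2 + 10*z + 24)/(3*z^2 - 22*z + 35)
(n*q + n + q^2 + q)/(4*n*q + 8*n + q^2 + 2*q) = (n*q + n + q^2 + q)/(4*n*q + 8*n + q^2 + 2*q)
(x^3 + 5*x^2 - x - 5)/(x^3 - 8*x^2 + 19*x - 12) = (x^2 + 6*x + 5)/(x^2 - 7*x + 12)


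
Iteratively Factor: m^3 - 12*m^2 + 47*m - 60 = (m - 3)*(m^2 - 9*m + 20) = (m - 4)*(m - 3)*(m - 5)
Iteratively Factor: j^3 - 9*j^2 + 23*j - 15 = (j - 5)*(j^2 - 4*j + 3) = (j - 5)*(j - 3)*(j - 1)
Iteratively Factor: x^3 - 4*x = (x + 2)*(x^2 - 2*x) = (x - 2)*(x + 2)*(x)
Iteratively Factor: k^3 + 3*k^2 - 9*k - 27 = (k - 3)*(k^2 + 6*k + 9) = (k - 3)*(k + 3)*(k + 3)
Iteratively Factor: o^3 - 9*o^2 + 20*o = (o)*(o^2 - 9*o + 20) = o*(o - 5)*(o - 4)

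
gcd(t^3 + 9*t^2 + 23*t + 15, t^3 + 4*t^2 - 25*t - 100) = t + 5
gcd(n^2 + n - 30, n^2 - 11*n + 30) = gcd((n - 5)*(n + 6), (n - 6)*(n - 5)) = n - 5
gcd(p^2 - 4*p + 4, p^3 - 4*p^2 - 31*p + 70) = p - 2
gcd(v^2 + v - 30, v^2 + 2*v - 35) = v - 5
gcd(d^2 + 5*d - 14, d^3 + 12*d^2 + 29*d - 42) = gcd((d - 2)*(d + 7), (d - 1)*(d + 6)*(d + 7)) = d + 7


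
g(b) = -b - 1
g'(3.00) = -1.00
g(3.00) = -4.00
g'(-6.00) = -1.00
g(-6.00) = 5.00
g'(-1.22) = -1.00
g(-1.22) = 0.22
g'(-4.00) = -1.00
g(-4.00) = 3.00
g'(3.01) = -1.00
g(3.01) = -4.01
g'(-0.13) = -1.00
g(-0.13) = -0.87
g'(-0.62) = -1.00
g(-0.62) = -0.38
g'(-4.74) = -1.00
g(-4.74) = 3.74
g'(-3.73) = -1.00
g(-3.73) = 2.73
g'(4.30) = -1.00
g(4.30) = -5.30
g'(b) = -1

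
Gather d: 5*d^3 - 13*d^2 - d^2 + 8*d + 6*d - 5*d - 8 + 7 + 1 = 5*d^3 - 14*d^2 + 9*d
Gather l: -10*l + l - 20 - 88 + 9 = -9*l - 99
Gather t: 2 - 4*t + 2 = 4 - 4*t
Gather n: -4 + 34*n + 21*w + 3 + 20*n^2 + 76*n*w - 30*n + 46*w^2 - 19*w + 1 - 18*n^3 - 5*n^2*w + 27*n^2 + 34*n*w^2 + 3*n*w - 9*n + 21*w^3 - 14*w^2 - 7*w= -18*n^3 + n^2*(47 - 5*w) + n*(34*w^2 + 79*w - 5) + 21*w^3 + 32*w^2 - 5*w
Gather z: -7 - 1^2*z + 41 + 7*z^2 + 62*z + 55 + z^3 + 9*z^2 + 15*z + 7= z^3 + 16*z^2 + 76*z + 96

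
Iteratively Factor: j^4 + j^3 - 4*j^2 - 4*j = (j - 2)*(j^3 + 3*j^2 + 2*j) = (j - 2)*(j + 1)*(j^2 + 2*j) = j*(j - 2)*(j + 1)*(j + 2)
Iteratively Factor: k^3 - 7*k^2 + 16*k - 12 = (k - 2)*(k^2 - 5*k + 6) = (k - 2)^2*(k - 3)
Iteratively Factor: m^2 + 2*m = (m + 2)*(m)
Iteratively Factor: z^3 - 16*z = (z - 4)*(z^2 + 4*z) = (z - 4)*(z + 4)*(z)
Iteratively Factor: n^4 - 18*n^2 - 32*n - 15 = (n + 1)*(n^3 - n^2 - 17*n - 15) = (n - 5)*(n + 1)*(n^2 + 4*n + 3) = (n - 5)*(n + 1)^2*(n + 3)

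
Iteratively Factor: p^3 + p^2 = (p)*(p^2 + p) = p^2*(p + 1)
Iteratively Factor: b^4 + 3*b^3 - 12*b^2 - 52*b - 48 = (b + 2)*(b^3 + b^2 - 14*b - 24) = (b + 2)*(b + 3)*(b^2 - 2*b - 8) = (b + 2)^2*(b + 3)*(b - 4)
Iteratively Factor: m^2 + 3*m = (m + 3)*(m)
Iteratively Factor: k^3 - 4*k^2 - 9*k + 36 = (k - 3)*(k^2 - k - 12) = (k - 4)*(k - 3)*(k + 3)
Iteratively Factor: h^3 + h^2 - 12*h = (h - 3)*(h^2 + 4*h) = h*(h - 3)*(h + 4)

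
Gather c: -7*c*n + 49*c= c*(49 - 7*n)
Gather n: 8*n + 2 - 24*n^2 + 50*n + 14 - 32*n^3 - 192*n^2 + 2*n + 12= -32*n^3 - 216*n^2 + 60*n + 28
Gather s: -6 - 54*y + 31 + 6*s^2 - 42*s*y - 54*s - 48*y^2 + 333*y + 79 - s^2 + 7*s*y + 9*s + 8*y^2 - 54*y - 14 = 5*s^2 + s*(-35*y - 45) - 40*y^2 + 225*y + 90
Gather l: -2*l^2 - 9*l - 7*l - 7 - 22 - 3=-2*l^2 - 16*l - 32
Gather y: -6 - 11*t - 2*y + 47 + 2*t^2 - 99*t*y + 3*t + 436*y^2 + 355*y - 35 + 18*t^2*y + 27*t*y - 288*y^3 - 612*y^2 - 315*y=2*t^2 - 8*t - 288*y^3 - 176*y^2 + y*(18*t^2 - 72*t + 38) + 6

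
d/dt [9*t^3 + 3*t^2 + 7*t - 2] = 27*t^2 + 6*t + 7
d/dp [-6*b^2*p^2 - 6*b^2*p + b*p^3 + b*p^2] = b*(-12*b*p - 6*b + 3*p^2 + 2*p)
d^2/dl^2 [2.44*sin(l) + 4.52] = -2.44*sin(l)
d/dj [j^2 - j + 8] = 2*j - 1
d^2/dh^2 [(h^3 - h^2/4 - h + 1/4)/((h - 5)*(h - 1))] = 57/(h^3 - 15*h^2 + 75*h - 125)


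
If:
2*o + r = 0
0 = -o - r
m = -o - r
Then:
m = 0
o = 0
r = 0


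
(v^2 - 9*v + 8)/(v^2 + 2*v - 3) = (v - 8)/(v + 3)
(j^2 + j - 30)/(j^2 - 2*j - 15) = (j + 6)/(j + 3)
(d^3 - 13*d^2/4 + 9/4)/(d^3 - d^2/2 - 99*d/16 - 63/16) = 4*(d - 1)/(4*d + 7)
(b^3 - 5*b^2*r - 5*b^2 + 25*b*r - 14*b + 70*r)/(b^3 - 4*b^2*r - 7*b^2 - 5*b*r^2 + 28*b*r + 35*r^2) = (b + 2)/(b + r)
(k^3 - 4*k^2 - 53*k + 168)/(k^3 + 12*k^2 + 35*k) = (k^2 - 11*k + 24)/(k*(k + 5))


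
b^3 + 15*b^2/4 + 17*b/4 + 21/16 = (b + 1/2)*(b + 3/2)*(b + 7/4)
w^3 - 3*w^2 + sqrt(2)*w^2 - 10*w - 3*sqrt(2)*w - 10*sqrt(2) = (w - 5)*(w + 2)*(w + sqrt(2))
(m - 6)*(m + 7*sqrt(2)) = m^2 - 6*m + 7*sqrt(2)*m - 42*sqrt(2)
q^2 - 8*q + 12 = (q - 6)*(q - 2)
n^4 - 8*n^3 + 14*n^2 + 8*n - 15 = (n - 5)*(n - 3)*(n - 1)*(n + 1)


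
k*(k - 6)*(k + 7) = k^3 + k^2 - 42*k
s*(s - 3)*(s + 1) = s^3 - 2*s^2 - 3*s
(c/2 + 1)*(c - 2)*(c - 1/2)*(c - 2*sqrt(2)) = c^4/2 - sqrt(2)*c^3 - c^3/4 - 2*c^2 + sqrt(2)*c^2/2 + c + 4*sqrt(2)*c - 2*sqrt(2)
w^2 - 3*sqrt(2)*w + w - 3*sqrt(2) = (w + 1)*(w - 3*sqrt(2))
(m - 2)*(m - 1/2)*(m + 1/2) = m^3 - 2*m^2 - m/4 + 1/2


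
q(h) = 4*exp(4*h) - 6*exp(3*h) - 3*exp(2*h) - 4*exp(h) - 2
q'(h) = 16*exp(4*h) - 18*exp(3*h) - 6*exp(2*h) - 4*exp(h)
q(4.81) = 896443936.81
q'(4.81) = 3596959881.22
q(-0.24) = -8.39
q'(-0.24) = -9.49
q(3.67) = 9127538.80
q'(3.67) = 36882733.83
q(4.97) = 1703222957.10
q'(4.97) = 6830943968.72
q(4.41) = 179876059.28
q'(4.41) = 722886770.94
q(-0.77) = -4.91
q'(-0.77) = -4.19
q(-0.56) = -5.96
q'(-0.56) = -5.89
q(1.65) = 1989.17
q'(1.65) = 9036.87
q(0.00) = -11.00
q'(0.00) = -12.00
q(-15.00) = -2.00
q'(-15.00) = 0.00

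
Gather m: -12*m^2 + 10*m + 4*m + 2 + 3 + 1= -12*m^2 + 14*m + 6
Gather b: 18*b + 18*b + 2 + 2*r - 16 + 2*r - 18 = 36*b + 4*r - 32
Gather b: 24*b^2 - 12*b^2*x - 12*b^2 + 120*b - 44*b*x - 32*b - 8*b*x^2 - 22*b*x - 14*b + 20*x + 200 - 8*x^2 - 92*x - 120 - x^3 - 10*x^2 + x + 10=b^2*(12 - 12*x) + b*(-8*x^2 - 66*x + 74) - x^3 - 18*x^2 - 71*x + 90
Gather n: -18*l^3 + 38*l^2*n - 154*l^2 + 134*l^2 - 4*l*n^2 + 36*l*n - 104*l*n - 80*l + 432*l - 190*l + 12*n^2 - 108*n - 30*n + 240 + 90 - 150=-18*l^3 - 20*l^2 + 162*l + n^2*(12 - 4*l) + n*(38*l^2 - 68*l - 138) + 180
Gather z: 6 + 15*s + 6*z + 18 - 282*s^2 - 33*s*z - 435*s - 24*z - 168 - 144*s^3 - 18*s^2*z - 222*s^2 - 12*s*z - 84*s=-144*s^3 - 504*s^2 - 504*s + z*(-18*s^2 - 45*s - 18) - 144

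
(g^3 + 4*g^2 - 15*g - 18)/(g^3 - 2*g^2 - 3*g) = (g + 6)/g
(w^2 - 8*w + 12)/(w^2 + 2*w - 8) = (w - 6)/(w + 4)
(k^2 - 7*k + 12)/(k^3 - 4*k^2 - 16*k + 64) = (k - 3)/(k^2 - 16)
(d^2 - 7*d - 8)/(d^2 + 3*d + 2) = (d - 8)/(d + 2)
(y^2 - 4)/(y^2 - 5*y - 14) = (y - 2)/(y - 7)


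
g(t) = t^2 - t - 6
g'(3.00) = 5.00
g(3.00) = 0.00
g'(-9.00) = -19.00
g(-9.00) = 84.00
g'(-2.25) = -5.50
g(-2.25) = 1.31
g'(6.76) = 12.52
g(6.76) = 32.94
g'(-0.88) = -2.76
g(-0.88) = -4.35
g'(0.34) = -0.32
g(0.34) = -6.22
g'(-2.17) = -5.34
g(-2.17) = 0.88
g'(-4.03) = -9.06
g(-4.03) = 14.27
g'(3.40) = 5.80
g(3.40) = 2.16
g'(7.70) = 14.40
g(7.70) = 45.59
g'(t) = 2*t - 1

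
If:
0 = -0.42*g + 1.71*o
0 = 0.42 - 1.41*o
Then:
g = 1.21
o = 0.30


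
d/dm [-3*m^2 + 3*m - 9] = 3 - 6*m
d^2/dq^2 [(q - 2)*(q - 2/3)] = 2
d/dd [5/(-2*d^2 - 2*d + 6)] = 5*(2*d + 1)/(2*(d^2 + d - 3)^2)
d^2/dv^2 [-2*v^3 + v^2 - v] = 2 - 12*v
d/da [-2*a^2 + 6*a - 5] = 6 - 4*a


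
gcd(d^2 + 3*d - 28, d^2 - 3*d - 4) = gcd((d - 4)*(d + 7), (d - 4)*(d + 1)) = d - 4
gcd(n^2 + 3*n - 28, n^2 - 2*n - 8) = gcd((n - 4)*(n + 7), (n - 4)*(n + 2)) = n - 4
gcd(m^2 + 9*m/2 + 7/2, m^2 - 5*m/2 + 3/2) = 1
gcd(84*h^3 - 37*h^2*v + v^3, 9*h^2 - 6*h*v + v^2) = -3*h + v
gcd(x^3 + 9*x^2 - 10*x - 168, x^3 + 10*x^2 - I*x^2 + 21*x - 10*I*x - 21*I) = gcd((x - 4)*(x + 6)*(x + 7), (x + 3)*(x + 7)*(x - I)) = x + 7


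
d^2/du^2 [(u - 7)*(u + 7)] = 2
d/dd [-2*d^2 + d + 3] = 1 - 4*d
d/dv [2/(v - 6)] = -2/(v - 6)^2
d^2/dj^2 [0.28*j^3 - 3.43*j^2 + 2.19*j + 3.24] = 1.68*j - 6.86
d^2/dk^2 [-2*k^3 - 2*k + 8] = -12*k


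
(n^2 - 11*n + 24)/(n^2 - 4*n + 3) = (n - 8)/(n - 1)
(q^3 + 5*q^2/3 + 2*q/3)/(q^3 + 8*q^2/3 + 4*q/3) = (q + 1)/(q + 2)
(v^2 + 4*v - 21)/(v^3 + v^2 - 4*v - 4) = (v^2 + 4*v - 21)/(v^3 + v^2 - 4*v - 4)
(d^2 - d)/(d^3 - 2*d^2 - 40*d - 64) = d*(1 - d)/(-d^3 + 2*d^2 + 40*d + 64)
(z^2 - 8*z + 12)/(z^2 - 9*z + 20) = (z^2 - 8*z + 12)/(z^2 - 9*z + 20)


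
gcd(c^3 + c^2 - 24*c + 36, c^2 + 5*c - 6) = c + 6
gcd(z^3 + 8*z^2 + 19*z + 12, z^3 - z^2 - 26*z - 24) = z^2 + 5*z + 4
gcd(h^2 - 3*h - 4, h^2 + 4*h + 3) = h + 1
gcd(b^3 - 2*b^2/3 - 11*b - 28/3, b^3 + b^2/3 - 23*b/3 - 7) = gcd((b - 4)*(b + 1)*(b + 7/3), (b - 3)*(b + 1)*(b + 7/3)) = b^2 + 10*b/3 + 7/3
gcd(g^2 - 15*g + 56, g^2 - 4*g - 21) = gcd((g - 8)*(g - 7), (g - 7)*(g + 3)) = g - 7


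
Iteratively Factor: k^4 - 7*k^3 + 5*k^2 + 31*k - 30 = (k - 3)*(k^3 - 4*k^2 - 7*k + 10) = (k - 3)*(k - 1)*(k^2 - 3*k - 10) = (k - 5)*(k - 3)*(k - 1)*(k + 2)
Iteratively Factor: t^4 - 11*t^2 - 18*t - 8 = (t + 1)*(t^3 - t^2 - 10*t - 8) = (t - 4)*(t + 1)*(t^2 + 3*t + 2) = (t - 4)*(t + 1)^2*(t + 2)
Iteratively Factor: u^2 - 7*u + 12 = (u - 4)*(u - 3)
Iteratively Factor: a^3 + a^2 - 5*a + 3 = (a - 1)*(a^2 + 2*a - 3) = (a - 1)^2*(a + 3)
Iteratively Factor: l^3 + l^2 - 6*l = (l - 2)*(l^2 + 3*l) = (l - 2)*(l + 3)*(l)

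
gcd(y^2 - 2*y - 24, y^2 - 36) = y - 6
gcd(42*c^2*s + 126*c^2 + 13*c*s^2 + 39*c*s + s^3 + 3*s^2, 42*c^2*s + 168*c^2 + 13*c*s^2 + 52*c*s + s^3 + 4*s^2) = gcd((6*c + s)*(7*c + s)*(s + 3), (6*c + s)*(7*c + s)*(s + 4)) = 42*c^2 + 13*c*s + s^2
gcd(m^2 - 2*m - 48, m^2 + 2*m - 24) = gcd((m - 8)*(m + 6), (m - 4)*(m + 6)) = m + 6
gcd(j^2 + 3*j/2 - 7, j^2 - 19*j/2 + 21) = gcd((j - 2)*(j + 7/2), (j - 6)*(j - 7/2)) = 1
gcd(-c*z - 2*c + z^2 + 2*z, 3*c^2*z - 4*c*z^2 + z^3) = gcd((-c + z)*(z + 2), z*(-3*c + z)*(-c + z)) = -c + z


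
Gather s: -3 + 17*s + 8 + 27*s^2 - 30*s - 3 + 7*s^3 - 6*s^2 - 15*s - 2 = 7*s^3 + 21*s^2 - 28*s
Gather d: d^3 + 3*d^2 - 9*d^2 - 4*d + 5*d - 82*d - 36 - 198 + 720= d^3 - 6*d^2 - 81*d + 486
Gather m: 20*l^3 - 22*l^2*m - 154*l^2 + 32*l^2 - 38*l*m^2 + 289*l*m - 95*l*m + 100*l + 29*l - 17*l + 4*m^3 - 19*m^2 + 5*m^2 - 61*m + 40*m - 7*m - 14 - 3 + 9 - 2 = 20*l^3 - 122*l^2 + 112*l + 4*m^3 + m^2*(-38*l - 14) + m*(-22*l^2 + 194*l - 28) - 10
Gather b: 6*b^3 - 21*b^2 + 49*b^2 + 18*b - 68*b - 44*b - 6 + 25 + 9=6*b^3 + 28*b^2 - 94*b + 28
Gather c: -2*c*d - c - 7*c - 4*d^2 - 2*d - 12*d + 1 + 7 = c*(-2*d - 8) - 4*d^2 - 14*d + 8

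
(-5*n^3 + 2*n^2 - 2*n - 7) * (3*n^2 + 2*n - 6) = -15*n^5 - 4*n^4 + 28*n^3 - 37*n^2 - 2*n + 42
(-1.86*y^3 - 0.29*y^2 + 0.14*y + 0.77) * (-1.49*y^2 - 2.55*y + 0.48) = 2.7714*y^5 + 5.1751*y^4 - 0.3619*y^3 - 1.6435*y^2 - 1.8963*y + 0.3696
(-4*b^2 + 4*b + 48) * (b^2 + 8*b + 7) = -4*b^4 - 28*b^3 + 52*b^2 + 412*b + 336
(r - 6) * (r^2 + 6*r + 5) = r^3 - 31*r - 30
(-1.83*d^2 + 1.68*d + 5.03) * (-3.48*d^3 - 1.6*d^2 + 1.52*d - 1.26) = 6.3684*d^5 - 2.9184*d^4 - 22.974*d^3 - 3.1886*d^2 + 5.5288*d - 6.3378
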